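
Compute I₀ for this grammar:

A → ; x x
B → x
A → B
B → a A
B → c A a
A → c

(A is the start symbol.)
{ [A → . ; x x], [A → . B], [A → . c], [A' → . A], [B → . a A], [B → . c A a], [B → . x] }

First, augment the grammar with A' → A
I₀ = CLOSURE({ [A' → . A] }):
  [A' → . A] has the dot before A: add [A → . ; x x], [A → . B], [A → . c]
  [A → . B] has the dot before B: add [B → . x], [B → . a A], [B → . c A a]
No further items can be added.

I₀ = { [A → . ; x x], [A → . B], [A → . c], [A' → . A], [B → . a A], [B → . c A a], [B → . x] }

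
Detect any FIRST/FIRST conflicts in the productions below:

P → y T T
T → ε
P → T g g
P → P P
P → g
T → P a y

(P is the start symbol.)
Yes. P → y T T / P → T g g on { 'y' }; P → y T T / P → P P on { 'y' }; P → T g g / P → P P on { 'g', 'y' }; P → T g g / P → g on { 'g' }; P → P P / P → g on { 'g' }

A FIRST/FIRST conflict occurs when two productions N → α and N → β for the same non-terminal have FIRST(α) ∩ FIRST(β) ≠ ∅ (with ε ∈ FIRST of a nullable right-hand side, so two nullable alternatives also conflict).

FIRST sets of the non-terminals at (or reachable through a nullable prefix from) the front of some alternative:
  FIRST(T) = { 'g', 'y', ε }
  FIRST(P) = { 'g', 'y' }

Productions for P:
  P → y T T: FIRST = { 'y' }
  P → T g g: FIRST = { 'g', 'y' }
  P → P P: FIRST = { 'g', 'y' }
  P → g: FIRST = { 'g' }
Productions for T:
  T → ε: FIRST = { ε }
  T → P a y: FIRST = { 'g', 'y' }

Conflict for P: P → y T T and P → T g g
  Overlap: { 'y' }
Conflict for P: P → y T T and P → P P
  Overlap: { 'y' }
Conflict for P: P → T g g and P → P P
  Overlap: { 'g', 'y' }
Conflict for P: P → T g g and P → g
  Overlap: { 'g' }
Conflict for P: P → P P and P → g
  Overlap: { 'g' }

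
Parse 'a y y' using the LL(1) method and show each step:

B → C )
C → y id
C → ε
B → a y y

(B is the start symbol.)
Stack is shown with the top on the left.

Stack    Input    Action
------------------------
B $      a y y $  output B → a y y
a y y $  a y y $  match 'a'
y y $    y y $    match 'y'
y $      y $      match 'y'
$        $        accept

The string is accepted.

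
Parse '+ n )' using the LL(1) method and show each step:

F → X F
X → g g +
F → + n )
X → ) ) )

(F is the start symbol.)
Stack is shown with the top on the left.

Stack    Input    Action
------------------------
F $      + n ) $  output F → + n )
+ n ) $  + n ) $  match '+'
n ) $    n ) $    match 'n'
) $      ) $      match ')'
$        $        accept

The string is accepted.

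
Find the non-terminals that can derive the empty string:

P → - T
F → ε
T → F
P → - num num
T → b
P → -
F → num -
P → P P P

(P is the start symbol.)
A non-terminal is nullable if it can derive ε (the empty string): either it has an ε-production, or it has a production whose right-hand side consists entirely of nullable non-terminals.

ε-productions: F → ε
So F is immediately nullable.
T → F: every symbol on the right is nullable, so T is nullable too.
No further non-terminal can be added: every production for the remaining non-terminals contains a terminal or a non-nullable non-terminal.
Nullable = { 'F', 'T' }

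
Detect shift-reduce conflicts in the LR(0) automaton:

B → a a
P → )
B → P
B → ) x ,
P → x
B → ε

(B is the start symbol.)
Yes — I0: [B → .] vs [B → . ) x ,]; I1: [P → ) .] vs [B → ) . x ,]

Augment with B' → B and build the canonical LR(0) collection (I0 = CLOSURE({[B' → . B]}), then GOTO on every symbol after a dot until no new states appear). It has 9 states:
  I0: { [B → . ) x ,], [B → . P], [B → . a a], [B → .], [B' → . B], [P → . )], [P → . x] }  — shift, reduce
  I1: { [B → ) . x ,], [P → ) .] }  — shift, reduce
  I2: { [B' → B .] }  — accept
  I3: { [B → P .] }  — reduce
  I4: { [B → a . a] }  — shift
  I5: { [P → x .] }  — reduce
  I6: { [B → a a .] }  — reduce
  I7: { [B → ) x . ,] }  — shift
  I8: { [B → ) x , .] }  — reduce

I0 contains reduce item [B → .] and shift items [B → . ) x ,], [B → . a a], [P → . )], [P → . x] — shift-reduce conflict.
I1 contains reduce item [P → ) .] and shift item [B → ) . x ,] — shift-reduce conflict.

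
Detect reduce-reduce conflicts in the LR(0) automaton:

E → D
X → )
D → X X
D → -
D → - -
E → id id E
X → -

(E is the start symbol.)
A reduce-reduce conflict occurs when an LR(0) state has two complete items [A → α .] and [B → β .] — both call for a reduction, and with no lookahead the parser cannot choose between them.

Augment with E' → E and build the canonical LR(0) collection (I0 = CLOSURE({[E' → . E]}), then GOTO on every symbol after a dot until no new states appear). It has 12 states:
  I0: { [D → . - -], [D → . -], [D → . X X], [E → . D], [E → . id id E], [E' → . E], [X → . )], [X → . -] }  — shift
  I1: { [X → ) .] }  — reduce
  I2: { [D → - . -], [D → - .], [X → - .] }  — shift, 2 reduces
  I3: { [E → D .] }  — reduce
  I4: { [E' → E .] }  — accept
  I5: { [D → X . X], [X → . )], [X → . -] }  — shift
  I6: { [E → id . id E] }  — shift
  I7: { [D → . - -], [D → . -], [D → . X X], [E → . D], [E → . id id E], [E → id id . E], [X → . )], [X → . -] }  — shift
  I8: { [E → id id E .] }  — reduce
  I9: { [X → - .] }  — reduce
  I10: { [D → X X .] }  — reduce
  I11: { [D → - - .] }  — reduce

I2 contains complete items [D → - .], [X → - .] — reduce-reduce conflict.

Answer: Yes — I2: [D → - .] vs [X → - .]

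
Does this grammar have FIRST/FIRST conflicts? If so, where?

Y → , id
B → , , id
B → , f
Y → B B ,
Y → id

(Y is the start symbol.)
Yes. Y → ',' id / Y → B B ',' on { ',' }; B → ',' ',' id / B → ',' f on { ',' }

FIRST sets of the non-terminals at (or reachable through a nullable prefix from) the front of some alternative:
  FIRST(B) = { ',' }

Productions for Y:
  Y → , id: FIRST = { ',' }
  Y → B B ,: FIRST = { ',' }
  Y → id: FIRST = { 'id' }
Productions for B:
  B → , , id: FIRST = { ',' }
  B → , f: FIRST = { ',' }

Conflict for Y: Y → , id and Y → B B ,
  Overlap: { ',' }
Conflict for B: B → , , id and B → , f
  Overlap: { ',' }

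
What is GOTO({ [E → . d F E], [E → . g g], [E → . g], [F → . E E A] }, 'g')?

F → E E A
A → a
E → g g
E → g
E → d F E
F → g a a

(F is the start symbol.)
{ [E → g . g], [E → g .] }

GOTO(I, 'g') = CLOSURE({ [A → αX.β] : [A → α.Xβ] ∈ I, X = 'g' })

Items with dot before 'g', with the dot advanced:
  [E → . g] → [E → g .]
  [E → . g g] → [E → g . g]
Closure adds nothing (no advanced item has the dot before a non-terminal).

GOTO = { [E → g . g], [E → g .] }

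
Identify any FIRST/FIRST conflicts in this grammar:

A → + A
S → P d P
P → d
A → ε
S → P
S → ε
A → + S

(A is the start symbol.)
A FIRST/FIRST conflict occurs when two productions N → α and N → β for the same non-terminal have FIRST(α) ∩ FIRST(β) ≠ ∅ (with ε ∈ FIRST of a nullable right-hand side, so two nullable alternatives also conflict).

FIRST sets of the non-terminals at (or reachable through a nullable prefix from) the front of some alternative:
  FIRST(P) = { 'd' }

Productions for A:
  A → + A: FIRST = { '+' }
  A → ε: FIRST = { ε }
  A → + S: FIRST = { '+' }
Productions for S:
  S → P d P: FIRST = { 'd' }
  S → P: FIRST = { 'd' }
  S → ε: FIRST = { ε }
P has only one production, so no FIRST/FIRST conflict is possible there.

Conflict for A: A → + A and A → + S
  Overlap: { '+' }
Conflict for S: S → P d P and S → P
  Overlap: { 'd' }

Answer: Yes. A → '+' A / A → '+' S on { '+' }; S → P d P / S → P on { 'd' }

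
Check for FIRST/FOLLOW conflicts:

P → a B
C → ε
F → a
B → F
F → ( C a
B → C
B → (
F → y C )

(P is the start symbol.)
No FIRST/FOLLOW conflicts.

A FIRST/FOLLOW conflict occurs when a non-terminal N has a nullable alternative N → β (β ⇒* ε) and another alternative N → α with FIRST(α) ∩ FOLLOW(N) ≠ ∅: on such a lookahead the parser cannot decide between expanding α and letting N vanish via β.

Nullable non-terminals: B, C.
FIRST sets used below: FIRST(F) = { '(', 'a', 'y' }, FIRST(C) = { ε }

B: nullable alternative(s) B → C; FOLLOW(B) = { $ }
  B → F: FIRST \ {ε} = { '(', 'a', 'y' } — disjoint from FOLLOW(B)
  B → C: FIRST \ {ε} = { } — this is the only nullable alternative, skip
  B → (: FIRST \ {ε} = { '(' } — disjoint from FOLLOW(B)
C has a nullable alternative but only one production, so nothing to check.

F, P have no nullable alternative, so no FIRST/FOLLOW check is needed there.

No FIRST/FOLLOW conflicts found.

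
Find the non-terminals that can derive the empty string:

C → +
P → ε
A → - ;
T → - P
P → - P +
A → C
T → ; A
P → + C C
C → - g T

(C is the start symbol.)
{ 'P' }

ε-productions: P → ε
So P is immediately nullable.
No further non-terminal can be added: every production for the remaining non-terminals contains a terminal or a non-nullable non-terminal.
Nullable = { 'P' }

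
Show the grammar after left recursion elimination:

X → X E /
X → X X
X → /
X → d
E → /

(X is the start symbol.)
X is directly left-recursive. The standard transformation for
  A → A α₁ | ... | A α_m | β₁ | ... | β_n
is
  A  → β₁ A' | ... | β_n A'
  A' → α₁ A' | ... | α_m A' | ε

X → / becomes X → / X'
X → d becomes X → d X'
X → X E / becomes X' → E / X'
X → X X becomes X' → X X'
Add X' → ε

Productions for other non-terminals are unchanged:
  E → /

Resulting grammar:
X → / X'
X → d X'
X' → E / X'
X' → X X'
X' → ε
E → /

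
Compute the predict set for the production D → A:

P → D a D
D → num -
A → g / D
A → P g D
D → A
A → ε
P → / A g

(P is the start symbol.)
PREDICT(D → A) = (FIRST(RHS) \ {ε}) ∪ (FOLLOW(D) if ε ∈ FIRST(RHS), i.e. RHS ⇒* ε)
FIRST(A) = { '/', 'a', 'g', 'num', ε }
FIRST(A) = { '/', 'a', 'g', 'num', ε }
ε ∈ FIRST(A) (the right-hand side is nullable), so add FOLLOW(D) = { $, 'a', 'g' }
PREDICT(D → A) = { $, '/', 'a', 'g', 'num' }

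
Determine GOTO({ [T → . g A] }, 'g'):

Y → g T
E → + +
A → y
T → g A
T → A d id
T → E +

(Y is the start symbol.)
GOTO(I, 'g') = CLOSURE({ [A → αX.β] : [A → α.Xβ] ∈ I, X = 'g' })

Items with dot before 'g', with the dot advanced:
  [T → . g A] → [T → g . A]
Closure of the advanced items:
  [T → g . A] has the dot before A: add [A → . y]

GOTO = { [A → . y], [T → g . A] }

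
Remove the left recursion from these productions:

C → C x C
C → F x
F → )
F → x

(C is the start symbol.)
C is directly left-recursive. The standard transformation for
  A → A α₁ | ... | A α_m | β₁ | ... | β_n
is
  A  → β₁ A' | ... | β_n A'
  A' → α₁ A' | ... | α_m A' | ε

C → F x becomes C → F x C'
C → C x C becomes C' → x C C'
Add C' → ε

Productions for other non-terminals are unchanged:
  F → )
  F → x

Resulting grammar:
C → F x C'
C' → x C C'
C' → ε
F → )
F → x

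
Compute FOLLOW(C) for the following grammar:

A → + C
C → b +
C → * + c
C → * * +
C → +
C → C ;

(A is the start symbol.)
{ $, ';' }

To compute FOLLOW(C), find every occurrence of C on a right-hand side N → α C β: add FIRST(β) \ {ε}, and if β is empty or nullable also add FOLLOW(N). Iterate to a fixed point.

In A → + C: C is at the end, add FOLLOW(A)
In C → C ;: C is followed by ';', add FIRST(';') \ {ε} = { ';' }

The FOLLOW sets referred to above (computed the same way, to a fixed point):
  FOLLOW(A) = { $ }

Taking the union: FOLLOW(C) = { $, ';' }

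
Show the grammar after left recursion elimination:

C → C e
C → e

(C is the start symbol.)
C → e C'
C' → e C'
C' → ε

C is directly left-recursive. The standard transformation for
  A → A α₁ | ... | A α_m | β₁ | ... | β_n
is
  A  → β₁ A' | ... | β_n A'
  A' → α₁ A' | ... | α_m A' | ε

C → e becomes C → e C'
C → C e becomes C' → e C'
Add C' → ε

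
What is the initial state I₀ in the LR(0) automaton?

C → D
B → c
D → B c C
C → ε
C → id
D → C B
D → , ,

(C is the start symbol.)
First, augment the grammar with C' → C
I₀ = CLOSURE({ [C' → . C] }):
  [C' → . C] has the dot before C: add [C → . D], [C → .], [C → . id]
  [C → . D] has the dot before D: add [D → . B c C], [D → . C B], [D → . , ,]
  [D → . B c C] has the dot before B: add [B → . c]
No further items can be added.

I₀ = { [B → . c], [C → . D], [C → . id], [C → .], [C' → . C], [D → . , ,], [D → . B c C], [D → . C B] }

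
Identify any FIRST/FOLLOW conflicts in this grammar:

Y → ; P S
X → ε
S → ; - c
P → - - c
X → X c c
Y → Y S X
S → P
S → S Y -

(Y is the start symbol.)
Nullable non-terminals: X.
FIRST sets used below: FIRST(X) = { 'c', ε }

X: nullable alternative(s) X → ε; FOLLOW(X) = { $, '-', ';', 'c' }
  X → ε: FIRST \ {ε} = { } — this is the only nullable alternative, skip
  X → X c c: FIRST \ {ε} = { 'c' } — overlaps FOLLOW(X) on { 'c' }: CONFLICT

P, S, Y have no nullable alternative, so no FIRST/FOLLOW check is needed there.

So the grammar has 1 FIRST/FOLLOW conflict (marked CONFLICT above).

Answer: Yes. X → X c c with FOLLOW(X) on { 'c' }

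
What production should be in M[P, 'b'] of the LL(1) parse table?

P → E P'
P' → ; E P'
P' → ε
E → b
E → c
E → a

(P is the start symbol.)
To find M[P, 'b'], we find productions for P where 'b' is in the predict set (PREDICT(N → α) = (FIRST(α) \ {ε}) ∪ (FOLLOW(N) if α ⇒* ε)).

Relevant sets:
  FIRST(E) = { 'a', 'b', 'c' }

P → E P': PREDICT = { 'a', 'b', 'c' }
  'b' is in predict set, so this production goes in M[P, 'b']

M[P, 'b'] = P → E P'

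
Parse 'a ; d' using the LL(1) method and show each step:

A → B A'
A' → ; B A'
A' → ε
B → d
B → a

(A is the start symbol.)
LL(1) parsing maintains a stack (initially the start symbol over $) and the input. At each step: if the stack top is a terminal, match it against the current input token; if it is a non-terminal N, replace it with the RHS of M[N, lookahead] (the unique production whose predict set contains the lookahead).

Stack is shown with the top on the left.

Stack     Input    Action
-------------------------
A $       a ; d $  output A → B A'
B A' $    a ; d $  output B → a
a A' $    a ; d $  match 'a'
A' $      ; d $    output A' → ; B A'
; B A' $  ; d $    match ';'
B A' $    d $      output B → d
d A' $    d $      match 'd'
A' $      $        output A' → ε
$         $        accept

The string is accepted.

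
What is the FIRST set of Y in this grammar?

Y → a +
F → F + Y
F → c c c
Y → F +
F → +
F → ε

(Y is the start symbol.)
{ '+', 'a', 'c' }

To compute FIRST(Y), examine every production with Y on the left-hand side, reading each right-hand side left to right until a non-nullable symbol is reached.

FIRST sets of the other non-terminals involved (by the same procedure, iterated to a fixed point):
  FIRST(F) = { '+', 'c', ε }

From Y → a +:
  - a is a terminal: add 'a' and stop
From Y → F +:
  - F is a non-terminal: add FIRST(F) \ {ε} = { '+', 'c' }
    F is nullable, so continue to the next symbol
  - '+' is a terminal: add '+' and stop

Collecting: FIRST(Y) = { '+', 'a', 'c' }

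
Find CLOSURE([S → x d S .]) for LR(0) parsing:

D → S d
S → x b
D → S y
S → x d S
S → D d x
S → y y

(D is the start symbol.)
{ [S → x d S .] }

To compute CLOSURE, for each item [A → α.Bβ] where B is a non-terminal, add [B → .γ] for all productions B → γ; repeat for the newly added items until nothing changes.

Start with: [S → x d S .]
The dot is at the end, so nothing is added.

CLOSURE = { [S → x d S .] }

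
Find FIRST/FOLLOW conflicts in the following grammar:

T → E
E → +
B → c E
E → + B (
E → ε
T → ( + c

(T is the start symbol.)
A FIRST/FOLLOW conflict occurs when a non-terminal N has a nullable alternative N → β (β ⇒* ε) and another alternative N → α with FIRST(α) ∩ FOLLOW(N) ≠ ∅: on such a lookahead the parser cannot decide between expanding α and letting N vanish via β.

Nullable non-terminals: E, T.
FIRST sets used below: FIRST(E) = { '+', ε }

E: nullable alternative(s) E → ε; FOLLOW(E) = { $, '(' }
  E → +: FIRST \ {ε} = { '+' } — disjoint from FOLLOW(E)
  E → + B (: FIRST \ {ε} = { '+' } — disjoint from FOLLOW(E)
  E → ε: FIRST \ {ε} = { } — this is the only nullable alternative, skip

T: nullable alternative(s) T → E; FOLLOW(T) = { $ }
  T → E: FIRST \ {ε} = { '+' } — this is the only nullable alternative, skip
  T → ( + c: FIRST \ {ε} = { '(' } — disjoint from FOLLOW(T)

B has no nullable alternative, so no FIRST/FOLLOW check is needed there.

No FIRST/FOLLOW conflicts found.

Answer: No FIRST/FOLLOW conflicts.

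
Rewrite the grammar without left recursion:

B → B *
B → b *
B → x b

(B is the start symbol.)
B → b * B'
B → x b B'
B' → * B'
B' → ε

B is directly left-recursive. The standard transformation for
  A → A α₁ | ... | A α_m | β₁ | ... | β_n
is
  A  → β₁ A' | ... | β_n A'
  A' → α₁ A' | ... | α_m A' | ε

B → b * becomes B → b * B'
B → x b becomes B → x b B'
B → B * becomes B' → * B'
Add B' → ε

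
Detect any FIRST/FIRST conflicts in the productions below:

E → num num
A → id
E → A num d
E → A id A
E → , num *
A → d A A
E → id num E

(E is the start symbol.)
FIRST sets of the non-terminals at (or reachable through a nullable prefix from) the front of some alternative:
  FIRST(A) = { 'd', 'id' }

Productions for E:
  E → num num: FIRST = { 'num' }
  E → A num d: FIRST = { 'd', 'id' }
  E → A id A: FIRST = { 'd', 'id' }
  E → , num *: FIRST = { ',' }
  E → id num E: FIRST = { 'id' }
Productions for A:
  A → id: FIRST = { 'id' }
  A → d A A: FIRST = { 'd' }

Conflict for E: E → A num d and E → A id A
  Overlap: { 'd', 'id' }
Conflict for E: E → A num d and E → id num E
  Overlap: { 'id' }
Conflict for E: E → A id A and E → id num E
  Overlap: { 'id' }

Answer: Yes. E → A num d / E → A id A on { 'd', 'id' }; E → A num d / E → id num E on { 'id' }; E → A id A / E → id num E on { 'id' }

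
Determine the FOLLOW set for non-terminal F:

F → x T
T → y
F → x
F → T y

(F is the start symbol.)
To compute FOLLOW(F), find every occurrence of F on a right-hand side N → α F β: add FIRST(β) \ {ε}, and if β is empty or nullable also add FOLLOW(N). Iterate to a fixed point.

F is the start symbol, so $ ∈ FOLLOW(F).
F does not occur on any right-hand side.

Taking the union: FOLLOW(F) = { $ }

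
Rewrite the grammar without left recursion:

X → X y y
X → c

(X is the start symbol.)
X is directly left-recursive. The standard transformation for
  A → A α₁ | ... | A α_m | β₁ | ... | β_n
is
  A  → β₁ A' | ... | β_n A'
  A' → α₁ A' | ... | α_m A' | ε

X → c becomes X → c X'
X → X y y becomes X' → y y X'
Add X' → ε

Resulting grammar:
X → c X'
X' → y y X'
X' → ε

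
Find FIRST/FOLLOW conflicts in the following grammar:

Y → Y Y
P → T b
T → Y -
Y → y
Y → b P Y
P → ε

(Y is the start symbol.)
A FIRST/FOLLOW conflict occurs when a non-terminal N has a nullable alternative N → β (β ⇒* ε) and another alternative N → α with FIRST(α) ∩ FOLLOW(N) ≠ ∅: on such a lookahead the parser cannot decide between expanding α and letting N vanish via β.

Nullable non-terminals: P.
FIRST sets used below: FIRST(T) = { 'b', 'y' }

P: nullable alternative(s) P → ε; FOLLOW(P) = { 'b', 'y' }
  P → T b: FIRST \ {ε} = { 'b', 'y' } — overlaps FOLLOW(P) on { 'b', 'y' }: CONFLICT
  P → ε: FIRST \ {ε} = { } — this is the only nullable alternative, skip

T, Y have no nullable alternative, so no FIRST/FOLLOW check is needed there.

So the grammar has 1 FIRST/FOLLOW conflict (marked CONFLICT above).

Answer: Yes. P → T b with FOLLOW(P) on { 'b', 'y' }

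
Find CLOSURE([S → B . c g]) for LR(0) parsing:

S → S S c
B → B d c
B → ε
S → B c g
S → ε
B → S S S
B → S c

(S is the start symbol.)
{ [S → B . c g] }

Start with: [S → B . c g]
The dot precedes the terminal c, so nothing is added.

CLOSURE = { [S → B . c g] }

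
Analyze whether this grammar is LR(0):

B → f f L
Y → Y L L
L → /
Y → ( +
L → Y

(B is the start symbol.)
No. Shift-reduce conflict between [L → Y .] and [L → . /]

Augment with B' → B and build the canonical LR(0) collection (I0 = CLOSURE({[B' → . B]}), then GOTO on every symbol after a dot until no new states appear). It has 11 states:
  I0: { [B → . f f L], [B' → . B] }  — shift
  I1: { [B' → B .] }  — accept
  I2: { [B → f . f L] }  — shift
  I3: { [B → f f . L], [L → . /], [L → . Y], [Y → . ( +], [Y → . Y L L] }  — shift
  I4: { [Y → ( . +] }  — shift
  I5: { [L → / .] }  — reduce
  I6: { [B → f f L .] }  — reduce
  I7: { [L → . /], [L → . Y], [L → Y .], [Y → . ( +], [Y → . Y L L], [Y → Y . L L] }  — shift, reduce
  I8: { [L → . /], [L → . Y], [Y → . ( +], [Y → . Y L L], [Y → Y L . L] }  — shift
  I9: { [Y → Y L L .] }  — reduce
  I10: { [Y → ( + .] }  — reduce

Conflict in state I7:
  Shift-reduce conflict between [L → Y .] and [L → . /]
So the grammar is NOT LR(0).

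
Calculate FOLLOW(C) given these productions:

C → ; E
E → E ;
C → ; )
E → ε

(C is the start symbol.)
{ $ }

To compute FOLLOW(C), find every occurrence of C on a right-hand side N → α C β: add FIRST(β) \ {ε}, and if β is empty or nullable also add FOLLOW(N). Iterate to a fixed point.

C is the start symbol, so $ ∈ FOLLOW(C).
C does not occur on any right-hand side.

Taking the union: FOLLOW(C) = { $ }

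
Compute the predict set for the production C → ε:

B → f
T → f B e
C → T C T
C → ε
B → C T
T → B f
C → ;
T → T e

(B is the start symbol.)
{ ';', 'f' }

PREDICT(C → ε) = (FIRST(RHS) \ {ε}) ∪ (FOLLOW(C) if ε ∈ FIRST(RHS), i.e. RHS ⇒* ε)
The right-hand side is ε (FIRST(ε) = { ε }), so the predict set is FOLLOW(C) = { ';', 'f' }
PREDICT(C → ε) = { ';', 'f' }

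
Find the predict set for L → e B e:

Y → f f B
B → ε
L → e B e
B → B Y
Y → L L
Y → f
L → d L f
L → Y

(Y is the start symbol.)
PREDICT(L → e B e) = (FIRST(RHS) \ {ε}) ∪ (FOLLOW(L) if ε ∈ FIRST(RHS), i.e. RHS ⇒* ε)
FIRST(e B e) = { 'e' }
ε ∉ FIRST(e B e), so FOLLOW(L) is not added.
PREDICT(L → e B e) = { 'e' }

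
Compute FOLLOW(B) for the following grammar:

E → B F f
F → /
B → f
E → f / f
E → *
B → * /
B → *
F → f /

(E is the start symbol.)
To compute FOLLOW(B), find every occurrence of B on a right-hand side N → α B β: add FIRST(β) \ {ε}, and if β is empty or nullable also add FOLLOW(N). Iterate to a fixed point.

In E → B F f: B is followed by F f, add FIRST(F f) \ {ε} = { '/', 'f' }

Taking the union: FOLLOW(B) = { '/', 'f' }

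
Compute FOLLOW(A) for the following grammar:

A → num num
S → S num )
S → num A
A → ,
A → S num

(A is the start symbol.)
{ $, 'num' }

A is the start symbol, so $ ∈ FOLLOW(A).
In S → num A: A is at the end, add FOLLOW(S)

The FOLLOW sets referred to above (computed the same way, to a fixed point):
  FOLLOW(S) = { 'num' }

Taking the union: FOLLOW(A) = { $, 'num' }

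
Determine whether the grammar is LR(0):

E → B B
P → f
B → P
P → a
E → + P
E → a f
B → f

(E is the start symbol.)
A grammar is LR(0) if no state in the canonical LR(0) collection has:
  - both a shift item (dot before a terminal) and a complete item (shift-reduce conflict), or
  - two or more complete items (reduce-reduce conflict; the accept item [E' → E .] counts as a complete item here).

Augment with E' → E and build the canonical LR(0) collection (I0 = CLOSURE({[E' → . E]}), then GOTO on every symbol after a dot until no new states appear). It has 12 states:
  I0: { [B → . P], [B → . f], [E → . + P], [E → . B B], [E → . a f], [E' → . E], [P → . a], [P → . f] }  — shift
  I1: { [E → + . P], [P → . a], [P → . f] }  — shift
  I2: { [B → . P], [B → . f], [E → B . B], [P → . a], [P → . f] }  — shift
  I3: { [E' → E .] }  — accept
  I4: { [B → P .] }  — reduce
  I5: { [E → a . f], [P → a .] }  — shift, reduce
  I6: { [B → f .], [P → f .] }  — 2 reduces
  I7: { [E → a f .] }  — reduce
  I8: { [E → B B .] }  — reduce
  I9: { [P → a .] }  — reduce
  I10: { [E → + P .] }  — reduce
  I11: { [P → f .] }  — reduce

Conflict in state I5:
  Shift-reduce conflict between [P → a .] and [E → a . f]
So the grammar is NOT LR(0).

Answer: No. Shift-reduce conflict between [P → a .] and [E → a . f]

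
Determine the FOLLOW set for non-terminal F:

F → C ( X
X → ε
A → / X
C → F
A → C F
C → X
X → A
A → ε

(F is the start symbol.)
To compute FOLLOW(F), find every occurrence of F on a right-hand side N → α F β: add FIRST(β) \ {ε}, and if β is empty or nullable also add FOLLOW(N). Iterate to a fixed point.

F is the start symbol, so $ ∈ FOLLOW(F).
In C → F: F is at the end, add FOLLOW(C)
In A → C F: F is at the end, add FOLLOW(A)

The FOLLOW sets referred to above (computed the same way, to a fixed point):
  FOLLOW(C) = { '(', '/' }
  FOLLOW(A) = { $, '(', '/' }

Taking the union: FOLLOW(F) = { $, '(', '/' }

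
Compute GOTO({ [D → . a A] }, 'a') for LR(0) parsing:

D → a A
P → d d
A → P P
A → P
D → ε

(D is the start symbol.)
GOTO(I, 'a') = CLOSURE({ [A → αX.β] : [A → α.Xβ] ∈ I, X = 'a' })

Items with dot before 'a', with the dot advanced:
  [D → . a A] → [D → a . A]
Closure of the advanced items:
  [D → a . A] has the dot before A: add [A → . P P], [A → . P]
  [A → . P P] has the dot before P: add [P → . d d]

GOTO = { [A → . P P], [A → . P], [D → a . A], [P → . d d] }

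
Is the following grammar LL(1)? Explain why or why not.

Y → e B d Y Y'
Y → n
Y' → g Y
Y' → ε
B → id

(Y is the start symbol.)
A grammar is LL(1) if for each non-terminal N with multiple productions, the predict sets of those productions are pairwise disjoint, where PREDICT(N → α) = (FIRST(α) \ {ε}) ∪ (FOLLOW(N) if α ⇒* ε).

Relevant sets:
  FOLLOW(Y') = { $, 'g' }

For Y:
  PREDICT(Y → e B d Y Y') = { 'e' }
  PREDICT(Y → n) = { 'n' }
For Y':
  PREDICT(Y' → g Y) = { 'g' }
  PREDICT(Y' → ε) = { $, 'g' }
B has a single production, so nothing to check there.

Conflict found: Predict set conflict for Y': { 'g' }
The grammar is NOT LL(1).

Answer: No. Predict set conflict for Y': { 'g' }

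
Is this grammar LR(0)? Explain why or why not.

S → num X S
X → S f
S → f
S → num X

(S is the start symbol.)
Augment with S' → S and build the canonical LR(0) collection (I0 = CLOSURE({[S' → . S]}), then GOTO on every symbol after a dot until no new states appear). It has 8 states:
  I0: { [S → . f], [S → . num X S], [S → . num X], [S' → . S] }  — shift
  I1: { [S' → S .] }  — accept
  I2: { [S → f .] }  — reduce
  I3: { [S → . f], [S → . num X S], [S → . num X], [S → num . X S], [S → num . X], [X → . S f] }  — shift
  I4: { [X → S . f] }  — shift
  I5: { [S → . f], [S → . num X S], [S → . num X], [S → num X . S], [S → num X .] }  — shift, reduce
  I6: { [S → num X S .] }  — reduce
  I7: { [X → S f .] }  — reduce

Conflict in state I5:
  Shift-reduce conflict between [S → num X .] and [S → . f]
So the grammar is NOT LR(0).

Answer: No. Shift-reduce conflict between [S → num X .] and [S → . f]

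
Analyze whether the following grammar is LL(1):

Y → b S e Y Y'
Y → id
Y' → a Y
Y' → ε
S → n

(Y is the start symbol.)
No. Predict set conflict for Y': { 'a' }

Relevant sets:
  FOLLOW(Y') = { $, 'a' }

For Y:
  PREDICT(Y → b S e Y Y') = { 'b' }
  PREDICT(Y → id) = { 'id' }
For Y':
  PREDICT(Y' → a Y) = { 'a' }
  PREDICT(Y' → ε) = { $, 'a' }
S has a single production, so nothing to check there.

Conflict found: Predict set conflict for Y': { 'a' }
The grammar is NOT LL(1).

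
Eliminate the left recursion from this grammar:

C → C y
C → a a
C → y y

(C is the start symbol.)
C is directly left-recursive. The standard transformation for
  A → A α₁ | ... | A α_m | β₁ | ... | β_n
is
  A  → β₁ A' | ... | β_n A'
  A' → α₁ A' | ... | α_m A' | ε

C → a a becomes C → a a C'
C → y y becomes C → y y C'
C → C y becomes C' → y C'
Add C' → ε

Resulting grammar:
C → a a C'
C → y y C'
C' → y C'
C' → ε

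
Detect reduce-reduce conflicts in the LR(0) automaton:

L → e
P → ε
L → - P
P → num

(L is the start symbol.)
A reduce-reduce conflict occurs when an LR(0) state has two complete items [A → α .] and [B → β .] — both call for a reduction, and with no lookahead the parser cannot choose between them.

Augment with L' → L and build the canonical LR(0) collection (I0 = CLOSURE({[L' → . L]}), then GOTO on every symbol after a dot until no new states appear). It has 6 states:
  I0: { [L → . - P], [L → . e], [L' → . L] }  — shift
  I1: { [L → - . P], [P → . num], [P → .] }  — shift, reduce
  I2: { [L' → L .] }  — accept
  I3: { [L → e .] }  — reduce
  I4: { [L → - P .] }  — reduce
  I5: { [P → num .] }  — reduce

No state contains more than one complete item.

Answer: No reduce-reduce conflicts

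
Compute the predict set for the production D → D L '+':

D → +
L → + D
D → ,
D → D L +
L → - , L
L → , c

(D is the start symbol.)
{ '+', ',' }

PREDICT(D → D L '+') = (FIRST(RHS) \ {ε}) ∪ (FOLLOW(D) if ε ∈ FIRST(RHS), i.e. RHS ⇒* ε)
FIRST(D) = { '+', ',' }
FIRST(D L '+') = { '+', ',' }
ε ∉ FIRST(D L '+'), so FOLLOW(D) is not added.
PREDICT(D → D L '+') = { '+', ',' }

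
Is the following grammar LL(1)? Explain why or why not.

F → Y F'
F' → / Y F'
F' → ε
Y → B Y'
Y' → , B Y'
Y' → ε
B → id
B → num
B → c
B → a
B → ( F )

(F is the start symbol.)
Yes, the grammar is LL(1).

A grammar is LL(1) if for each non-terminal N with multiple productions, the predict sets of those productions are pairwise disjoint, where PREDICT(N → α) = (FIRST(α) \ {ε}) ∪ (FOLLOW(N) if α ⇒* ε).

Relevant sets:
  FOLLOW(F') = { $, ')' }
  FOLLOW(Y') = { $, ')', '/' }

For F':
  PREDICT(F' → '/' Y F') = { '/' }
  PREDICT(F' → ε) = { $, ')' }
For Y':
  PREDICT(Y' → ',' B Y') = { ',' }
  PREDICT(Y' → ε) = { $, ')', '/' }
For B:
  PREDICT(B → id) = { 'id' }
  PREDICT(B → num) = { 'num' }
  PREDICT(B → c) = { 'c' }
  PREDICT(B → a) = { 'a' }
  PREDICT(B → '(' F ')') = { '(' }
F, Y have a single production, so nothing to check there.

All predict sets are disjoint. The grammar IS LL(1).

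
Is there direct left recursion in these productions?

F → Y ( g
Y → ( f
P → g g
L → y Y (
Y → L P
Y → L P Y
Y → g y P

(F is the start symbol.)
No direct left recursion

F → Y ( g: starts with Y
Y → ( f: starts with '('
P → g g: starts with g
L → y Y (: starts with y
Y → L P: starts with L
Y → L P Y: starts with L
Y → g y P: starts with g

No direct left recursion found.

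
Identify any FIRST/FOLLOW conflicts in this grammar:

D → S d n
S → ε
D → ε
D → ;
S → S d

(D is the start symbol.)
Yes. S → S d with FOLLOW(S) on { 'd' }

Nullable non-terminals: D, S.
FIRST sets used below: FIRST(S) = { 'd', ε }

D: nullable alternative(s) D → ε; FOLLOW(D) = { $ }
  D → S d n: FIRST \ {ε} = { 'd' } — disjoint from FOLLOW(D)
  D → ε: FIRST \ {ε} = { } — this is the only nullable alternative, skip
  D → ;: FIRST \ {ε} = { ';' } — disjoint from FOLLOW(D)

S: nullable alternative(s) S → ε; FOLLOW(S) = { 'd' }
  S → ε: FIRST \ {ε} = { } — this is the only nullable alternative, skip
  S → S d: FIRST \ {ε} = { 'd' } — overlaps FOLLOW(S) on { 'd' }: CONFLICT

So the grammar has 1 FIRST/FOLLOW conflict (marked CONFLICT above).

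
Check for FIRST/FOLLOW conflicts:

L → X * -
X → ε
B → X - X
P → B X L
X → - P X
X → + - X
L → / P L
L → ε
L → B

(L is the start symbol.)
Yes. L → X '*' '-' with FOLLOW(L) on { '*', '+', '-' }; L → '/' P L with FOLLOW(L) on { '/' }; L → B with FOLLOW(L) on { '+', '-' }; X → '-' P X with FOLLOW(X) on { '-' }; X → '+' '-' X with FOLLOW(X) on { '+' }

A FIRST/FOLLOW conflict occurs when a non-terminal N has a nullable alternative N → β (β ⇒* ε) and another alternative N → α with FIRST(α) ∩ FOLLOW(N) ≠ ∅: on such a lookahead the parser cannot decide between expanding α and letting N vanish via β.

Nullable non-terminals: L, X.
FIRST sets used below: FIRST(X) = { '+', '-', ε }, FIRST(B) = { '+', '-' }

L: nullable alternative(s) L → ε; FOLLOW(L) = { $, '*', '+', '-', '/' }
  L → X * -: FIRST \ {ε} = { '*', '+', '-' } — overlaps FOLLOW(L) on { '*', '+', '-' }: CONFLICT
  L → / P L: FIRST \ {ε} = { '/' } — overlaps FOLLOW(L) on { '/' }: CONFLICT
  L → ε: FIRST \ {ε} = { } — this is the only nullable alternative, skip
  L → B: FIRST \ {ε} = { '+', '-' } — overlaps FOLLOW(L) on { '+', '-' }: CONFLICT

X: nullable alternative(s) X → ε; FOLLOW(X) = { $, '*', '+', '-', '/' }
  X → ε: FIRST \ {ε} = { } — this is the only nullable alternative, skip
  X → - P X: FIRST \ {ε} = { '-' } — overlaps FOLLOW(X) on { '-' }: CONFLICT
  X → + - X: FIRST \ {ε} = { '+' } — overlaps FOLLOW(X) on { '+' }: CONFLICT

B, P have no nullable alternative, so no FIRST/FOLLOW check is needed there.

So the grammar has 5 FIRST/FOLLOW conflicts (marked CONFLICT above).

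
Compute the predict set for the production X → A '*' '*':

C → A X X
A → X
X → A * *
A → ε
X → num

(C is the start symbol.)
PREDICT(X → A '*' '*') = (FIRST(RHS) \ {ε}) ∪ (FOLLOW(X) if ε ∈ FIRST(RHS), i.e. RHS ⇒* ε)
FIRST(A) = { '*', 'num', ε }
FIRST(A '*' '*') = { '*', 'num' }
ε ∉ FIRST(A '*' '*'), so FOLLOW(X) is not added.
PREDICT(X → A '*' '*') = { '*', 'num' }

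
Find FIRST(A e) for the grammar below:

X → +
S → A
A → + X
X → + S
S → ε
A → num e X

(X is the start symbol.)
{ '+', 'num' }

FIRST sets of the non-terminals involved (from the grammar, by fixed-point iteration):
  FIRST(A) = { '+', 'num' }

To compute FIRST(A e), process the symbols left to right:
Symbol A is a non-terminal. Add FIRST(A) \ {ε} = { '+', 'num' }
A is not nullable (ε ∉ FIRST(A)), so stop here.
FIRST(A e) = { '+', 'num' }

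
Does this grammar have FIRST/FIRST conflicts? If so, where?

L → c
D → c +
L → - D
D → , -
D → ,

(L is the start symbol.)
Yes. D → ',' '-' / D → ',' on { ',' }

Productions for L:
  L → c: FIRST = { 'c' }
  L → - D: FIRST = { '-' }
Productions for D:
  D → c +: FIRST = { 'c' }
  D → , -: FIRST = { ',' }
  D → ,: FIRST = { ',' }

Conflict for D: D → , - and D → ,
  Overlap: { ',' }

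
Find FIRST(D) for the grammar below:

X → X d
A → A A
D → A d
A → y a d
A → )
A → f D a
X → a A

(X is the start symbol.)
{ ')', 'f', 'y' }

To compute FIRST(D), examine every production with D on the left-hand side, reading each right-hand side left to right until a non-nullable symbol is reached.

FIRST sets of the other non-terminals involved (by the same procedure, iterated to a fixed point):
  FIRST(A) = { ')', 'f', 'y' }

From D → A d:
  - A is a non-terminal: add FIRST(A) \ {ε} = { ')', 'f', 'y' }
    A is not nullable, so stop

Collecting: FIRST(D) = { ')', 'f', 'y' }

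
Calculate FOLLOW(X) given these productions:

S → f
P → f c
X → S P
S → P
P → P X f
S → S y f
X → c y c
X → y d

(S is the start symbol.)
{ 'f' }

In P → P X f: X is followed by f, add FIRST(f) \ {ε} = { 'f' }

Taking the union: FOLLOW(X) = { 'f' }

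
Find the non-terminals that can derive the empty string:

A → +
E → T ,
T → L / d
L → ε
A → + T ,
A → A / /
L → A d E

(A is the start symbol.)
{ 'L' }

ε-productions: L → ε
So L is immediately nullable.
No further non-terminal can be added: every production for the remaining non-terminals contains a terminal or a non-nullable non-terminal.
Nullable = { 'L' }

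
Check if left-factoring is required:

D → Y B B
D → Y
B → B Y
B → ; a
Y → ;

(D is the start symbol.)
Left-factoring is needed when two productions for the same non-terminal
share a common prefix on the right-hand side.

Productions for D:
  D → Y B B
  D → Y
Productions for B:
  B → B Y
  B → ; a

Found common prefix 'Y' in productions for D

Answer: Yes, D has productions with common prefix 'Y'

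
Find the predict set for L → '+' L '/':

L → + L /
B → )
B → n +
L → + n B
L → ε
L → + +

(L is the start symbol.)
{ '+' }

PREDICT(L → '+' L '/') = (FIRST(RHS) \ {ε}) ∪ (FOLLOW(L) if ε ∈ FIRST(RHS), i.e. RHS ⇒* ε)
FIRST('+' L '/') = { '+' }
ε ∉ FIRST('+' L '/'), so FOLLOW(L) is not added.
PREDICT(L → '+' L '/') = { '+' }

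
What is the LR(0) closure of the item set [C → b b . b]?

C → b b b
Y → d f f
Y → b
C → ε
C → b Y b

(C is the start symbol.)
Start with: [C → b b . b]
The dot precedes the terminal b, so nothing is added.

CLOSURE = { [C → b b . b] }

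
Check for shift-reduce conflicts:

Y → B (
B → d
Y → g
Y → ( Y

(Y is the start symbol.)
A shift-reduce conflict occurs when an LR(0) state has both:
  - a complete (reduce) item [A → α .] (dot at the end), and
  - a shift item [B → β . c γ] (dot before a terminal).

Augment with Y' → Y and build the canonical LR(0) collection (I0 = CLOSURE({[Y' → . Y]}), then GOTO on every symbol after a dot until no new states appear). It has 8 states:
  I0: { [B → . d], [Y → . ( Y], [Y → . B (], [Y → . g], [Y' → . Y] }  — shift
  I1: { [B → . d], [Y → ( . Y], [Y → . ( Y], [Y → . B (], [Y → . g] }  — shift
  I2: { [Y → B . (] }  — shift
  I3: { [Y' → Y .] }  — accept
  I4: { [B → d .] }  — reduce
  I5: { [Y → g .] }  — reduce
  I6: { [Y → B ( .] }  — reduce
  I7: { [Y → ( Y .] }  — reduce

No state contains both a complete item and a shift item.

Answer: No shift-reduce conflicts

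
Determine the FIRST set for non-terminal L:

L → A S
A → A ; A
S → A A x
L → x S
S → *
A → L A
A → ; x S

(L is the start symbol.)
To compute FIRST(L), examine every production with L on the left-hand side, reading each right-hand side left to right until a non-nullable symbol is reached.

FIRST sets of the other non-terminals involved (by the same procedure, iterated to a fixed point):
  FIRST(A) = { ';', 'x' }

From L → A S:
  - A is a non-terminal: add FIRST(A) \ {ε} = { ';', 'x' }
    A is not nullable, so stop
From L → x S:
  - x is a terminal: add 'x' and stop

Collecting: FIRST(L) = { ';', 'x' }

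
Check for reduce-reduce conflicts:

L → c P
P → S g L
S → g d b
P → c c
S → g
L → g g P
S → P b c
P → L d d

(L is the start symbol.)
No reduce-reduce conflicts

Augment with L' → L and build the canonical LR(0) collection (I0 = CLOSURE({[L' → . L]}), then GOTO on every symbol after a dot until no new states appear). It has 20 states:
  I0: { [L → . c P], [L → . g g P], [L' → . L] }  — shift
  I1: { [L' → L .] }  — accept
  I2: { [L → . c P], [L → . g g P], [L → c . P], [P → . L d d], [P → . S g L], [P → . c c], [S → . P b c], [S → . g d b], [S → . g] }  — shift
  I3: { [L → g . g P] }  — shift
  I4: { [L → . c P], [L → . g g P], [L → g g . P], [P → . L d d], [P → . S g L], [P → . c c], [S → . P b c], [S → . g d b], [S → . g] }  — shift
  I5: { [P → L . d d] }  — shift
  I6: { [L → g g P .], [S → P . b c] }  — shift, reduce
  I7: { [P → S . g L] }  — shift
  I8: { [L → . c P], [L → . g g P], [L → c . P], [P → . L d d], [P → . S g L], [P → . c c], [P → c . c], [S → . P b c], [S → . g d b], [S → . g] }  — shift
  I9: { [L → g . g P], [S → g . d b], [S → g .] }  — shift, reduce
  I10: { [S → g d . b] }  — shift
  I11: { [S → g d b .] }  — reduce
  I12: { [L → c P .], [S → P . b c] }  — shift, reduce
  I13: { [L → . c P], [L → . g g P], [L → c . P], [P → . L d d], [P → . S g L], [P → . c c], [P → c . c], [P → c c .], [S → . P b c], [S → . g d b], [S → . g] }  — shift, reduce
  I14: { [S → P b . c] }  — shift
  I15: { [S → P b c .] }  — reduce
  I16: { [L → . c P], [L → . g g P], [P → S g . L] }  — shift
  I17: { [P → S g L .] }  — reduce
  I18: { [P → L d . d] }  — shift
  I19: { [P → L d d .] }  — reduce

No state contains more than one complete item.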